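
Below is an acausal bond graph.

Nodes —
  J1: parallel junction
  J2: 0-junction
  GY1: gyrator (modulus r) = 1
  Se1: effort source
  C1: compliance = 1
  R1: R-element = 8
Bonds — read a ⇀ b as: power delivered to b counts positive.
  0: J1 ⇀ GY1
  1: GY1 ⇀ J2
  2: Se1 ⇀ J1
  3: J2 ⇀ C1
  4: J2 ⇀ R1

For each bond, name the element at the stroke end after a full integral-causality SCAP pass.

bond 2 |J1  (Se1 (Se) sets effort on bond)
bond 0 |GY1  (J1 effort already set via bond 2)
bond 1 |GY1  (GY1 both-in/both-out from 0)
bond 3 |J2  (prefer integral on C1)
bond 4 |R1  (0-jn J2 has e-setter on 3)

bond 0 |GY1
bond 1 |GY1
bond 2 |J1
bond 3 |J2
bond 4 |R1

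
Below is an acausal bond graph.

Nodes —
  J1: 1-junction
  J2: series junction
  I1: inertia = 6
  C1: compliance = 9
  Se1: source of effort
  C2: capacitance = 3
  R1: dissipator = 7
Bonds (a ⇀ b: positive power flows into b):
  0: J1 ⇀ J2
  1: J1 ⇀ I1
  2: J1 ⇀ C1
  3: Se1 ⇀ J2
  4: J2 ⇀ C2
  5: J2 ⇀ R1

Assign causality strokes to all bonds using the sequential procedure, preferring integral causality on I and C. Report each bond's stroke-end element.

#3 stroke→J2  (Se1 (Se) sets effort on bond)
#1 stroke→I1  (prefer integral on I1)
#0 stroke→J1  (common-f at J1 fixed by 1)
#2 stroke→J1  (common-f at J1 fixed by 1)
#4 stroke→J2  (J2 flow already set via bond 0)
#5 stroke→J2  (common-f at J2 fixed by 0)

bond 0 stroke at J1
bond 1 stroke at I1
bond 2 stroke at J1
bond 3 stroke at J2
bond 4 stroke at J2
bond 5 stroke at J2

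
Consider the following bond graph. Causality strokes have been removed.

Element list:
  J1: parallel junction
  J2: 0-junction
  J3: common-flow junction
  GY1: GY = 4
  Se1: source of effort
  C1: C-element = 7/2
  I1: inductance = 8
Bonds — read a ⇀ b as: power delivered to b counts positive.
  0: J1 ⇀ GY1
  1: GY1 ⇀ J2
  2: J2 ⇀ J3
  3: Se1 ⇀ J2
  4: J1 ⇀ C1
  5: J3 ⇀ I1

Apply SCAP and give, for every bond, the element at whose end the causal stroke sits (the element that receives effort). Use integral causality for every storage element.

β3 stroke→J2  (Se1: effort source, stroke at far end)
β1 stroke→GY1  (J2: bond 3 brought effort, rest push out)
β2 stroke→J3  (J2 effort already set via bond 3)
β5 stroke→I1  (J3 needs exactly one f-in)
β0 stroke→GY1  (GY1 both-in/both-out from 1)
β4 stroke→J1  (J1: last free bond brings effort in)

b0 →GY1
b1 →GY1
b2 →J3
b3 →J2
b4 →J1
b5 →I1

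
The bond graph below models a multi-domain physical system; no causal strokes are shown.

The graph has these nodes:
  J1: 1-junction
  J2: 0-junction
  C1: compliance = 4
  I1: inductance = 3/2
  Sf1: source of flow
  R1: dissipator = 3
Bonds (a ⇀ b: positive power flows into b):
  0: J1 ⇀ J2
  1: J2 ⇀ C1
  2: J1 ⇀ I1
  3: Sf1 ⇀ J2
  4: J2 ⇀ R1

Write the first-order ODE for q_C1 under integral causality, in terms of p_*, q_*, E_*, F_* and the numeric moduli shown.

#3 |Sf1  (Sf1 fixes flow; stroke at Sf1)
#1 |J2  (C1 outputs effort q/C1)
#0 |J1  (common-e at J2 fixed by 1)
#4 |R1  (0-jn J2 has e-setter on 1)
#2 |I1  (J1 needs exactly one f-in)

dq_C1/dt = F_Sf1 + 2*p_I1/3 - q_C1/12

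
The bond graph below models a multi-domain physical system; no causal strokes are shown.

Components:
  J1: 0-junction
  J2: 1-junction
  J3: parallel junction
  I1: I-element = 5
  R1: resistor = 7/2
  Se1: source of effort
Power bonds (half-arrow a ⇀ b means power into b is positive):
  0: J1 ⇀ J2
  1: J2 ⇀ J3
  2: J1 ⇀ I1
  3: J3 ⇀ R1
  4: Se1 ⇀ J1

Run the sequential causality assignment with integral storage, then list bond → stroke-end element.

bond 4 →J1  (Se1 fixes effort; stroke away)
bond 0 →J2  (J1: bond 4 brought effort, rest push out)
bond 2 →I1  (J1 effort already set via bond 4)
bond 1 →J3  (only one flow-in slot at J2)
bond 3 →R1  (J3: bond 1 brought effort, rest push out)

bond 0 |J2
bond 1 |J3
bond 2 |I1
bond 3 |R1
bond 4 |J1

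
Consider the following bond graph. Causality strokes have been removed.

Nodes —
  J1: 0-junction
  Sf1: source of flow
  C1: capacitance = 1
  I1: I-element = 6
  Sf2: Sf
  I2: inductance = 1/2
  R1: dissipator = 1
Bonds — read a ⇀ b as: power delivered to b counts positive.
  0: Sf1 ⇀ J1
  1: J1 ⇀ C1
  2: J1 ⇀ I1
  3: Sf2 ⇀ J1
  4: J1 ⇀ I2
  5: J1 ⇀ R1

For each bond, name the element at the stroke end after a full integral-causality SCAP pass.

b0 →Sf1  (source Sf1 imposes f)
b3 →Sf2  (source Sf2 imposes f)
b1 →J1  (C1 outputs effort q/C1)
b2 →I1  (J1 effort already set via bond 1)
b4 →I2  (0-jn J1 has e-setter on 1)
b5 →R1  (common-e at J1 fixed by 1)

b0 stroke→Sf1
b1 stroke→J1
b2 stroke→I1
b3 stroke→Sf2
b4 stroke→I2
b5 stroke→R1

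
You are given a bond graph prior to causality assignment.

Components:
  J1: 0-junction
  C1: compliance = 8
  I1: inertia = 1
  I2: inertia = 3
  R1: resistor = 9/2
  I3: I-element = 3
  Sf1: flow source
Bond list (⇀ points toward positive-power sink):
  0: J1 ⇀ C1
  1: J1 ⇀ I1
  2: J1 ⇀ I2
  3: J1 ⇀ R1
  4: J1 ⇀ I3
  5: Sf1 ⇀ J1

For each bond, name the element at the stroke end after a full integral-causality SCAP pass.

#5 stroke→Sf1  (source Sf1 imposes f)
#0 stroke→J1  (prefer integral on C1)
#1 stroke→I1  (J1: bond 0 brought effort, rest push out)
#2 stroke→I2  (0-jn J1 has e-setter on 0)
#3 stroke→R1  (0-jn J1 has e-setter on 0)
#4 stroke→I3  (0-jn J1 has e-setter on 0)

#0 stroke at J1
#1 stroke at I1
#2 stroke at I2
#3 stroke at R1
#4 stroke at I3
#5 stroke at Sf1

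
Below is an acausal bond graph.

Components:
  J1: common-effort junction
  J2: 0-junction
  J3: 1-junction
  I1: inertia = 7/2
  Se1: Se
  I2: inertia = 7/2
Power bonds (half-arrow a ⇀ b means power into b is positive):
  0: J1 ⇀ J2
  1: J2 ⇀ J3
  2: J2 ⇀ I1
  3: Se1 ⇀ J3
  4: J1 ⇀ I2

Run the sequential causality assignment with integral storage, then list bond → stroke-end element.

bond 3 |J3  (source Se1 imposes e)
bond 1 |J2  (J3 needs exactly one f-in)
bond 0 |J1  (J2: bond 1 brought effort, rest push out)
bond 2 |I1  (J2 effort already set via bond 1)
bond 4 |I2  (0-jn J1 has e-setter on 0)

bond 0 stroke→J1
bond 1 stroke→J2
bond 2 stroke→I1
bond 3 stroke→J3
bond 4 stroke→I2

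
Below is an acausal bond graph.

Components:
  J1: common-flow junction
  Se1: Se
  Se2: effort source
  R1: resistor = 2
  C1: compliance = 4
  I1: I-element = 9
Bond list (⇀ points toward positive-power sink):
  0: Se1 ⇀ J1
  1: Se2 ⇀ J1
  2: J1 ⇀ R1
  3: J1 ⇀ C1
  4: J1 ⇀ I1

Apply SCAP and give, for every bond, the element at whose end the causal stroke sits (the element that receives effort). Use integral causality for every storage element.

#0 |J1  (source Se1 imposes e)
#1 |J1  (Se2: effort source, stroke at far end)
#3 |J1  (prefer integral on C1)
#4 |I1  (I1: I, integral causality)
#2 |J1  (J1 flow already set via bond 4)

b0 stroke at J1
b1 stroke at J1
b2 stroke at J1
b3 stroke at J1
b4 stroke at I1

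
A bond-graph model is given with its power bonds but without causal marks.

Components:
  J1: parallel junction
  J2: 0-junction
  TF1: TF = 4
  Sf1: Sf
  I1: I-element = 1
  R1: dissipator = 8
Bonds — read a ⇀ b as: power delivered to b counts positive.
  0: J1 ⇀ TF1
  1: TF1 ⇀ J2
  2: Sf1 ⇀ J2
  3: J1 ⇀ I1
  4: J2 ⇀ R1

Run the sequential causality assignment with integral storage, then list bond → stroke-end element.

bond 2 stroke→Sf1  (Sf1: flow source, stroke at near end)
bond 3 stroke→I1  (I1 integral (f out))
bond 0 stroke→J1  (J1: last free bond brings effort in)
bond 1 stroke→TF1  (TF1: transformer flips bond 0)
bond 4 stroke→J2  (only one effort-in slot at J2)

b0 stroke→J1
b1 stroke→TF1
b2 stroke→Sf1
b3 stroke→I1
b4 stroke→J2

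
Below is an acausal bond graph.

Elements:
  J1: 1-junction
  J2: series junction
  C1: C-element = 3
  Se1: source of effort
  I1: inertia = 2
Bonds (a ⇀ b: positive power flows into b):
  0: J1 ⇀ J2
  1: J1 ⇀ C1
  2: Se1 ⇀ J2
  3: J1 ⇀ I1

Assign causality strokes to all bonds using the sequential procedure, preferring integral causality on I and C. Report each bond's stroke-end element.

#0 stroke at J1
#1 stroke at J1
#2 stroke at J2
#3 stroke at I1

β2 stroke at J2  (source Se1 imposes e)
β0 stroke at J1  (closing 1-jn rule on J2)
β1 stroke at J1  (prefer integral on C1)
β3 stroke at I1  (J1 needs exactly one f-in)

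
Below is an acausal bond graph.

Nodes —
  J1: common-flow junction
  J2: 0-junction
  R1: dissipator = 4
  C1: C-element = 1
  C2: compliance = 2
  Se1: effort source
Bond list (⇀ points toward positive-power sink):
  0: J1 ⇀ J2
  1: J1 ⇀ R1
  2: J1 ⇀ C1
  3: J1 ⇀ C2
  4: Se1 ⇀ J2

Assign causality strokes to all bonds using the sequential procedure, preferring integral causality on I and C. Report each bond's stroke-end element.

#4 |J2  (Se1 fixes effort; stroke away)
#0 |J1  (J2: bond 4 brought effort, rest push out)
#2 |J1  (C1 integral (e out))
#3 |J1  (C2 integral (e out))
#1 |R1  (J1: last free bond brings flow in)

β0 →J1
β1 →R1
β2 →J1
β3 →J1
β4 →J2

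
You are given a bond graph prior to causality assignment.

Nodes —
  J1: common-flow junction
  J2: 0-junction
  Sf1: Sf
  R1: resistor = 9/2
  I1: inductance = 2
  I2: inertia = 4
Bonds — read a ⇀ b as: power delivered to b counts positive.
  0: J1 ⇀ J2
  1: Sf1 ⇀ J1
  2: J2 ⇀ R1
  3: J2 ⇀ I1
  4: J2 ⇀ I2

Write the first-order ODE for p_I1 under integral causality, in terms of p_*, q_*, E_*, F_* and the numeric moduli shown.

b1 →Sf1  (Sf1 (Sf) sets flow on bond)
b0 →J1  (J1: bond 1 brought flow, rest push out)
b3 →I1  (I1 integral (f out))
b4 →I2  (prefer integral on I2)
b2 →J2  (J2: last free bond brings effort in)

dp_I1/dt = 9*F_Sf1/2 - 9*p_I1/4 - 9*p_I2/8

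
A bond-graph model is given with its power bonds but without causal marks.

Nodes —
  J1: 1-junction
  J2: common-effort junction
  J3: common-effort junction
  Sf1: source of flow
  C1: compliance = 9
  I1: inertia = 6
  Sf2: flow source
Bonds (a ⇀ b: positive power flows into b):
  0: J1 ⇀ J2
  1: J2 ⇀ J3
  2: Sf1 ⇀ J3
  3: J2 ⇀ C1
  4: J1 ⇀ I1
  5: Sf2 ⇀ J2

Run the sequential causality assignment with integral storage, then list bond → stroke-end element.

β0 |J1
β1 |J3
β2 |Sf1
β3 |J2
β4 |I1
β5 |Sf2

β2 →Sf1  (Sf1 (Sf) sets flow on bond)
β5 →Sf2  (Sf2 (Sf) sets flow on bond)
β1 →J3  (J3 needs exactly one e-in)
β3 →J2  (C1 integral (e out))
β0 →J1  (common-e at J2 fixed by 3)
β4 →I1  (J1: last free bond brings flow in)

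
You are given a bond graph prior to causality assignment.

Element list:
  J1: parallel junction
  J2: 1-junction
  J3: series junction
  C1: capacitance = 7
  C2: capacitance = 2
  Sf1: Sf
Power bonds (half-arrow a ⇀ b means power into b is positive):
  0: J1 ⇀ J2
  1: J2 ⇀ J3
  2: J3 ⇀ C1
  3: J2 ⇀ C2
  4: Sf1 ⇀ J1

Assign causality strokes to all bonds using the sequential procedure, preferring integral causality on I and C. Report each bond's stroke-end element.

b4 →Sf1  (source Sf1 imposes f)
b0 →J1  (J1: last free bond brings effort in)
b1 →J2  (J2 flow already set via bond 0)
b3 →J2  (common-f at J2 fixed by 0)
b2 →J3  (1-jn J3 has f-setter on 1)

b0 stroke→J1
b1 stroke→J2
b2 stroke→J3
b3 stroke→J2
b4 stroke→Sf1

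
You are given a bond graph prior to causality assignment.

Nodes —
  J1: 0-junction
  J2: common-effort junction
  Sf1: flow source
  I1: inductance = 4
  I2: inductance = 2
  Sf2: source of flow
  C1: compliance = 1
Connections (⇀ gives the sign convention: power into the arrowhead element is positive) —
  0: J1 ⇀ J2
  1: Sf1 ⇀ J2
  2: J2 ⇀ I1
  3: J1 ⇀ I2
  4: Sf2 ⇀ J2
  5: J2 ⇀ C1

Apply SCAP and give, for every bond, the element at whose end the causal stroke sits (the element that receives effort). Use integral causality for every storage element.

bond 1 |Sf1  (Sf1: flow source, stroke at near end)
bond 4 |Sf2  (Sf2 (Sf) sets flow on bond)
bond 2 |I1  (I1 integral (f out))
bond 3 |I2  (I2 integral (f out))
bond 0 |J1  (only one effort-in slot at J1)
bond 5 |J2  (closing 0-jn rule on J2)

bond 0 |J1
bond 1 |Sf1
bond 2 |I1
bond 3 |I2
bond 4 |Sf2
bond 5 |J2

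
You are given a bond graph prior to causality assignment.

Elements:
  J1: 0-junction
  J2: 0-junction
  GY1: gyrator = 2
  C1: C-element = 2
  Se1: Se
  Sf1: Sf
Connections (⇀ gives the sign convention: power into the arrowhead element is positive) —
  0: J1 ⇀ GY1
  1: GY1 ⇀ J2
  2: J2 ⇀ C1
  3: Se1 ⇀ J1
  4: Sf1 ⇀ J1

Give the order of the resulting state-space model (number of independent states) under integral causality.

bond 3 →J1  (Se1 (Se) sets effort on bond)
bond 4 →Sf1  (source Sf1 imposes f)
bond 0 →GY1  (J1: bond 3 brought effort, rest push out)
bond 1 →GY1  (GY1: gyrator matches bond 0)
bond 2 →J2  (J2 needs exactly one e-in)

1  (C1 all integral)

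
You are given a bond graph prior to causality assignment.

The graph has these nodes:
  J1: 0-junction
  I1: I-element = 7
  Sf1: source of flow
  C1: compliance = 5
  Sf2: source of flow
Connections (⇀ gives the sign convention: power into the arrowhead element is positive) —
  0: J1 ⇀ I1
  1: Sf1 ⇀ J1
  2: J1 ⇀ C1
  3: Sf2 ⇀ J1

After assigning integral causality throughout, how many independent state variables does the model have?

2  (C1, I1 all integral)

β1 stroke at Sf1  (Sf1 (Sf) sets flow on bond)
β3 stroke at Sf2  (source Sf2 imposes f)
β0 stroke at I1  (I1: I, integral causality)
β2 stroke at J1  (J1 needs exactly one e-in)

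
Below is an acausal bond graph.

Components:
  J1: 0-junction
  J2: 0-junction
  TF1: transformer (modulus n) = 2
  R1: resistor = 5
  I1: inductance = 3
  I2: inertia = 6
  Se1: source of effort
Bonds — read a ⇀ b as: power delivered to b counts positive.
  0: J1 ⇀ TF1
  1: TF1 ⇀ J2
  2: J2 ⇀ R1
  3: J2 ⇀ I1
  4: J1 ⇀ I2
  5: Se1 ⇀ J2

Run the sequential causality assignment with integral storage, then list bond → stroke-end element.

bond 0 stroke→J1
bond 1 stroke→TF1
bond 2 stroke→R1
bond 3 stroke→I1
bond 4 stroke→I2
bond 5 stroke→J2

β5 stroke at J2  (Se1: effort source, stroke at far end)
β1 stroke at TF1  (0-jn J2 has e-setter on 5)
β2 stroke at R1  (J2: bond 5 brought effort, rest push out)
β3 stroke at I1  (0-jn J2 has e-setter on 5)
β0 stroke at J1  (TF TF1: opposite of bond 1)
β4 stroke at I2  (0-jn J1 has e-setter on 0)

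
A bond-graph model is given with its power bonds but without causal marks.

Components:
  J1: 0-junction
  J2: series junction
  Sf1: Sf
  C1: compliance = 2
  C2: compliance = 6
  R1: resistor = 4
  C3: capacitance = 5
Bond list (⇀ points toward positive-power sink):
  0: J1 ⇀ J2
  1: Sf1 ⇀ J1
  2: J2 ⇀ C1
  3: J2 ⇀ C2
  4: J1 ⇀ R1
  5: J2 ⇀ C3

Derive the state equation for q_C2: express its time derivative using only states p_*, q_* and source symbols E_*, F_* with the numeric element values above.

β1 |Sf1  (source Sf1 imposes f)
β2 |J2  (prefer integral on C1)
β3 |J2  (C2: C, integral causality)
β5 |J2  (C3 outputs effort q/C3)
β0 |J1  (closing 1-jn rule on J2)
β4 |R1  (J1 effort already set via bond 0)

dq_C2/dt = F_Sf1 - q_C1/8 - q_C2/24 - q_C3/20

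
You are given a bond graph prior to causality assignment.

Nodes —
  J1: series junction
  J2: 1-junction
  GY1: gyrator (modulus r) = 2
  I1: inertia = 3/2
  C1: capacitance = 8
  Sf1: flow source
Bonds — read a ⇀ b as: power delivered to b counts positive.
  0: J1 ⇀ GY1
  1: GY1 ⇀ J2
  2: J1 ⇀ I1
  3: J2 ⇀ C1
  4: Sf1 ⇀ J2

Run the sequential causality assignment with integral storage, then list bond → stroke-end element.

b4 |Sf1  (Sf1 (Sf) sets flow on bond)
b1 |J2  (J2 flow already set via bond 4)
b3 |J2  (J2: bond 4 brought flow, rest push out)
b0 |J1  (GY1: gyrator matches bond 1)
b2 |I1  (J1 needs exactly one f-in)

b0 →J1
b1 →J2
b2 →I1
b3 →J2
b4 →Sf1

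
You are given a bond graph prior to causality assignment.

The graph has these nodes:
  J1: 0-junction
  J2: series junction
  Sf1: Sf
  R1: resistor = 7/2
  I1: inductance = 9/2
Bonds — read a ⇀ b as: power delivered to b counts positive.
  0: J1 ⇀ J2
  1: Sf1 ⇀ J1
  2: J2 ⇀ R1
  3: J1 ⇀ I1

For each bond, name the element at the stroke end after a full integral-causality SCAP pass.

b0 →J1
b1 →Sf1
b2 →J2
b3 →I1

#1 |Sf1  (Sf1: flow source, stroke at near end)
#3 |I1  (I1 outputs flow p/I1)
#0 |J1  (J1: last free bond brings effort in)
#2 |J2  (common-f at J2 fixed by 0)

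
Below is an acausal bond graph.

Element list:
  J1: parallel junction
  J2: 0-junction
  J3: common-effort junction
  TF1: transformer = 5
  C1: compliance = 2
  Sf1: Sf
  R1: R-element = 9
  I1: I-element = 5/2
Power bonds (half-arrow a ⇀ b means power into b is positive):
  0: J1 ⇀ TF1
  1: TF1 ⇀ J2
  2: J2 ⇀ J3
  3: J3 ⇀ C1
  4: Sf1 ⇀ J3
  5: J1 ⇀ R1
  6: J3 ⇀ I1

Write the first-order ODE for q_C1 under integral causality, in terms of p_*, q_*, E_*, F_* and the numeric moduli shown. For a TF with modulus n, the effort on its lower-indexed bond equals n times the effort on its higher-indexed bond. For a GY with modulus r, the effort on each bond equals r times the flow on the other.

dq_C1/dt = F_Sf1 - 2*p_I1/5 - 25*q_C1/18

b4 →Sf1  (Sf1 (Sf) sets flow on bond)
b3 →J3  (C1 integral (e out))
b2 →J2  (common-e at J3 fixed by 3)
b6 →I1  (0-jn J3 has e-setter on 3)
b1 →TF1  (common-e at J2 fixed by 2)
b0 →J1  (TF1 one-in-one-out from 1)
b5 →R1  (common-e at J1 fixed by 0)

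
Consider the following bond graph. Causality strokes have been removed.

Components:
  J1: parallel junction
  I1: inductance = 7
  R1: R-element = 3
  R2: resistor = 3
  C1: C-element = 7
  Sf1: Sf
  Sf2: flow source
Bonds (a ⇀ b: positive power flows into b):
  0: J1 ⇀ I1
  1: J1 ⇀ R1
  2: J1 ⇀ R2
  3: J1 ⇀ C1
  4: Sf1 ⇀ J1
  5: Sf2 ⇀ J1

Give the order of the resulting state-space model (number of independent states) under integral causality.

b4 stroke→Sf1  (Sf1: flow source, stroke at near end)
b5 stroke→Sf2  (Sf2 fixes flow; stroke at Sf2)
b0 stroke→I1  (I1 outputs flow p/I1)
b3 stroke→J1  (C1 integral (e out))
b1 stroke→R1  (J1 effort already set via bond 3)
b2 stroke→R2  (0-jn J1 has e-setter on 3)

2  (C1, I1 all integral)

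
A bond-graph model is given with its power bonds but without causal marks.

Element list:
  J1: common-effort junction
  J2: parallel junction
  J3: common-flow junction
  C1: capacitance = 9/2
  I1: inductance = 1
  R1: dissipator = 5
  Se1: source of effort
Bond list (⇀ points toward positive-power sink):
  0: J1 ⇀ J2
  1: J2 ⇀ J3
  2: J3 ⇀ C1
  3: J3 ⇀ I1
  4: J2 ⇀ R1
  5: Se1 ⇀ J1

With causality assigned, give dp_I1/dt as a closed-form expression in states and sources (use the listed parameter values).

dp_I1/dt = E_Se1 - 2*q_C1/9

#5 stroke at J1  (Se1: effort source, stroke at far end)
#0 stroke at J2  (common-e at J1 fixed by 5)
#1 stroke at J3  (common-e at J2 fixed by 0)
#4 stroke at R1  (common-e at J2 fixed by 0)
#2 stroke at J3  (prefer integral on C1)
#3 stroke at I1  (J3 needs exactly one f-in)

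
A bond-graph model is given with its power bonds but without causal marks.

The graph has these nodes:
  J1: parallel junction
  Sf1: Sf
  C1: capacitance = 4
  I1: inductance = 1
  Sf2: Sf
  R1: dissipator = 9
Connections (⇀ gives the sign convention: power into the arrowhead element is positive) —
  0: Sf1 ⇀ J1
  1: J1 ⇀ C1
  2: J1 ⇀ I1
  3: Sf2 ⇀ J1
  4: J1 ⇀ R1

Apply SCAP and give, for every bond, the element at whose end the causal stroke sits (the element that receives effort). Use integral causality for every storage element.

bond 0 →Sf1  (Sf1 (Sf) sets flow on bond)
bond 3 →Sf2  (Sf2 (Sf) sets flow on bond)
bond 1 →J1  (C1 integral (e out))
bond 2 →I1  (0-jn J1 has e-setter on 1)
bond 4 →R1  (J1 effort already set via bond 1)

#0 →Sf1
#1 →J1
#2 →I1
#3 →Sf2
#4 →R1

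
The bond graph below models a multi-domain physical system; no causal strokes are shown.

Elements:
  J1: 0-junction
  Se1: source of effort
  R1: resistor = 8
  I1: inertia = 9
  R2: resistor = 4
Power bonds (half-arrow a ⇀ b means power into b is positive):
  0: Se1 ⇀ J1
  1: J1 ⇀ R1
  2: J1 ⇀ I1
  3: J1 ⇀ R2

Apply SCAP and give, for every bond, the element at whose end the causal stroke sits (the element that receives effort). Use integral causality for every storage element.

b0 stroke→J1
b1 stroke→R1
b2 stroke→I1
b3 stroke→R2

#0 stroke→J1  (Se1: effort source, stroke at far end)
#1 stroke→R1  (J1 effort already set via bond 0)
#2 stroke→I1  (common-e at J1 fixed by 0)
#3 stroke→R2  (J1 effort already set via bond 0)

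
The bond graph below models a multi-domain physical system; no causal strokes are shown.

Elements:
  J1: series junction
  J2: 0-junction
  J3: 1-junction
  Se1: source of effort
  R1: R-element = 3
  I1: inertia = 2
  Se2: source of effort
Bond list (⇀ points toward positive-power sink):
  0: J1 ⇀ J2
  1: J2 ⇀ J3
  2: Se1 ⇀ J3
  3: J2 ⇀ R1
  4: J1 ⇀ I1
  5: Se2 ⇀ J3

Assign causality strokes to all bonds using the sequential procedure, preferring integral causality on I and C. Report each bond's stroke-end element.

b2 stroke at J3  (Se1 fixes effort; stroke away)
b5 stroke at J3  (Se2: effort source, stroke at far end)
b1 stroke at J2  (J3 needs exactly one f-in)
b0 stroke at J1  (common-e at J2 fixed by 1)
b3 stroke at R1  (0-jn J2 has e-setter on 1)
b4 stroke at I1  (J1 needs exactly one f-in)

β0 →J1
β1 →J2
β2 →J3
β3 →R1
β4 →I1
β5 →J3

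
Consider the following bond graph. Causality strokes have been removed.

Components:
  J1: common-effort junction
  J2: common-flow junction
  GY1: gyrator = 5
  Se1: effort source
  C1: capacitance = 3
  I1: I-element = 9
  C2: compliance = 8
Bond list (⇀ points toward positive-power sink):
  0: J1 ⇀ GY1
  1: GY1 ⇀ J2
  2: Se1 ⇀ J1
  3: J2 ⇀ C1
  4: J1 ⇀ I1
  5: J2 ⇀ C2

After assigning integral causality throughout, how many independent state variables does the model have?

b2 stroke→J1  (Se1 fixes effort; stroke away)
b0 stroke→GY1  (J1 effort already set via bond 2)
b4 stroke→I1  (J1 effort already set via bond 2)
b1 stroke→GY1  (GY1 both-in/both-out from 0)
b3 stroke→J2  (1-jn J2 has f-setter on 1)
b5 stroke→J2  (common-f at J2 fixed by 1)

3  (C1, C2, I1 all integral)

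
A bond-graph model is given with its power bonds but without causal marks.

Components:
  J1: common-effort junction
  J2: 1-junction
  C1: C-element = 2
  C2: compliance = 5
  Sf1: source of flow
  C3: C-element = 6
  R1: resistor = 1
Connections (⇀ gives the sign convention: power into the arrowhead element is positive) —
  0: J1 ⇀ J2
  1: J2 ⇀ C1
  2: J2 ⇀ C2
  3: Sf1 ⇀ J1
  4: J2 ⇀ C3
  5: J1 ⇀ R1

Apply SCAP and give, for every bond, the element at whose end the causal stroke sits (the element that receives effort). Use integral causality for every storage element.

#0 stroke at J1
#1 stroke at J2
#2 stroke at J2
#3 stroke at Sf1
#4 stroke at J2
#5 stroke at R1

b3 stroke→Sf1  (source Sf1 imposes f)
b1 stroke→J2  (C1 integral (e out))
b2 stroke→J2  (prefer integral on C2)
b4 stroke→J2  (C3: C, integral causality)
b0 stroke→J1  (J2 needs exactly one f-in)
b5 stroke→R1  (0-jn J1 has e-setter on 0)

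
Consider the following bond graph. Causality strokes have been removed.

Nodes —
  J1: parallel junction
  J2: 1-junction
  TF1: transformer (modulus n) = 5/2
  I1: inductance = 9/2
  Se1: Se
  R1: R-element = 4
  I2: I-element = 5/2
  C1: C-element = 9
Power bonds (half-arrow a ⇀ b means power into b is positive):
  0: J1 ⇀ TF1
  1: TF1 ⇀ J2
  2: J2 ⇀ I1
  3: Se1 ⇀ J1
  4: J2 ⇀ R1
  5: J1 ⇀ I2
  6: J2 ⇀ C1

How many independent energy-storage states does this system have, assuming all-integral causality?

3  (C1, I1, I2 all integral)

#3 →J1  (Se1 (Se) sets effort on bond)
#0 →TF1  (J1 effort already set via bond 3)
#5 →I2  (common-e at J1 fixed by 3)
#1 →J2  (TF1: transformer flips bond 0)
#2 →I1  (prefer integral on I1)
#4 →J2  (J2: bond 2 brought flow, rest push out)
#6 →J2  (common-f at J2 fixed by 2)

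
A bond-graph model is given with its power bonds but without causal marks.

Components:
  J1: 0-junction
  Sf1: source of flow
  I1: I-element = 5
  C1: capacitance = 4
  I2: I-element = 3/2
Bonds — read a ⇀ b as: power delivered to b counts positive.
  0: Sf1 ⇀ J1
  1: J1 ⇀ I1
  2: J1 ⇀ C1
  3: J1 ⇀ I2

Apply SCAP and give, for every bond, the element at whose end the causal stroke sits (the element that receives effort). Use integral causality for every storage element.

bond 0 →Sf1
bond 1 →I1
bond 2 →J1
bond 3 →I2

#0 stroke→Sf1  (Sf1 fixes flow; stroke at Sf1)
#1 stroke→I1  (I1: I, integral causality)
#2 stroke→J1  (C1: C, integral causality)
#3 stroke→I2  (0-jn J1 has e-setter on 2)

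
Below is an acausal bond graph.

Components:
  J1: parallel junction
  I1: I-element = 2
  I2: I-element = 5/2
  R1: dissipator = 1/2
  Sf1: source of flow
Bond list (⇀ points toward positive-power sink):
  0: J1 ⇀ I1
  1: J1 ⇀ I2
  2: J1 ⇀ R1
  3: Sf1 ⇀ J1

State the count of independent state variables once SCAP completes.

2  (I1, I2 all integral)

b3 stroke at Sf1  (Sf1 fixes flow; stroke at Sf1)
b0 stroke at I1  (I1: I, integral causality)
b1 stroke at I2  (I2: I, integral causality)
b2 stroke at J1  (J1 needs exactly one e-in)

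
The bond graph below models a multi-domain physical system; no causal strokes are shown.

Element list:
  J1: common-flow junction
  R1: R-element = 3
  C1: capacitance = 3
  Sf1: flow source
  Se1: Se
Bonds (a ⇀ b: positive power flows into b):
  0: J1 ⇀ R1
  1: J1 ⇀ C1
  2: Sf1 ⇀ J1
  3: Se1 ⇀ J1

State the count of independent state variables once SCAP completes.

b2 |Sf1  (Sf1: flow source, stroke at near end)
b3 |J1  (Se1 fixes effort; stroke away)
b0 |J1  (J1: bond 2 brought flow, rest push out)
b1 |J1  (J1: bond 2 brought flow, rest push out)

1  (C1 all integral)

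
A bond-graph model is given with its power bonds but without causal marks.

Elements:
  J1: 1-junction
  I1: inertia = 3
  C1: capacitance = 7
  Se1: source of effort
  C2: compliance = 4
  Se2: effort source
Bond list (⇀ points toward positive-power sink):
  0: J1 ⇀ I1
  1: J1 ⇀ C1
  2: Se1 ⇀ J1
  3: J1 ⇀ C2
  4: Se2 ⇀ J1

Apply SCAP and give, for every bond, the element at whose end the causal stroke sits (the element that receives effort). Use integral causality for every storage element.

#2 stroke at J1  (Se1: effort source, stroke at far end)
#4 stroke at J1  (Se2 fixes effort; stroke away)
#0 stroke at I1  (I1: I, integral causality)
#1 stroke at J1  (J1: bond 0 brought flow, rest push out)
#3 stroke at J1  (1-jn J1 has f-setter on 0)

bond 0 →I1
bond 1 →J1
bond 2 →J1
bond 3 →J1
bond 4 →J1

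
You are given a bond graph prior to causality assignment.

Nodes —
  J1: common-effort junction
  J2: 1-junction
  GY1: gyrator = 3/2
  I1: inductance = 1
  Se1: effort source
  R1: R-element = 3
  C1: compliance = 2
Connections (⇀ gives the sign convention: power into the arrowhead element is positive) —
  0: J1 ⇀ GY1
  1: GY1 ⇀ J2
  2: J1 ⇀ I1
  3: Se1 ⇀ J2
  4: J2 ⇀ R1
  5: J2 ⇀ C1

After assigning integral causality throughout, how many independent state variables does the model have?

bond 3 stroke→J2  (Se1: effort source, stroke at far end)
bond 2 stroke→I1  (I1 outputs flow p/I1)
bond 0 stroke→J1  (only one effort-in slot at J1)
bond 1 stroke→J2  (GY1: gyrator matches bond 0)
bond 5 stroke→J2  (prefer integral on C1)
bond 4 stroke→R1  (only one flow-in slot at J2)

2  (C1, I1 all integral)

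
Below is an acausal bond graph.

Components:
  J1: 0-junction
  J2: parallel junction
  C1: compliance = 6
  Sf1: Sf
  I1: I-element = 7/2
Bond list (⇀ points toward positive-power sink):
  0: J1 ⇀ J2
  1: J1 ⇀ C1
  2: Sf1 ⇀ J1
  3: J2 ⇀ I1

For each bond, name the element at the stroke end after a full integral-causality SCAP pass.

β0 →J2
β1 →J1
β2 →Sf1
β3 →I1

#2 stroke→Sf1  (source Sf1 imposes f)
#1 stroke→J1  (prefer integral on C1)
#0 stroke→J2  (0-jn J1 has e-setter on 1)
#3 stroke→I1  (0-jn J2 has e-setter on 0)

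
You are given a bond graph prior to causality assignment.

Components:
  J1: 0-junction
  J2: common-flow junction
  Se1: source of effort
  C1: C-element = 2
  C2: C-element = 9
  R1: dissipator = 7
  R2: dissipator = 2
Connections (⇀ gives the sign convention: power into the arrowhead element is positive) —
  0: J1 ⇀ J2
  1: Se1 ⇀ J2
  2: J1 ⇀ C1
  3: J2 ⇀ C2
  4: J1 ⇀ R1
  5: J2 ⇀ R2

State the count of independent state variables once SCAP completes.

2  (C1, C2 all integral)

b1 stroke at J2  (source Se1 imposes e)
b2 stroke at J1  (C1 integral (e out))
b0 stroke at J2  (common-e at J1 fixed by 2)
b4 stroke at R1  (J1 effort already set via bond 2)
b3 stroke at J2  (prefer integral on C2)
b5 stroke at R2  (J2: last free bond brings flow in)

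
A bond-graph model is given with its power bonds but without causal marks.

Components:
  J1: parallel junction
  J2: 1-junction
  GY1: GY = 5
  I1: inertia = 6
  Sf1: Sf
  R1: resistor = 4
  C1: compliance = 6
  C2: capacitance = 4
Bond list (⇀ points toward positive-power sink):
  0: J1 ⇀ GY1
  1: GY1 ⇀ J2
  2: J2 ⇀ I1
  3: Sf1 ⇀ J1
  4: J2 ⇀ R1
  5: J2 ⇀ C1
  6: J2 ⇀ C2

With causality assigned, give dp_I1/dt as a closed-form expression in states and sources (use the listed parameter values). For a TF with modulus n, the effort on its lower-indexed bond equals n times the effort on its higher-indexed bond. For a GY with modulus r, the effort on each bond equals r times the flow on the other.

bond 3 stroke at Sf1  (Sf1 fixes flow; stroke at Sf1)
bond 0 stroke at J1  (J1: last free bond brings effort in)
bond 1 stroke at J2  (GY1: gyrator matches bond 0)
bond 2 stroke at I1  (I1: I, integral causality)
bond 4 stroke at J2  (J2 flow already set via bond 2)
bond 5 stroke at J2  (J2: bond 2 brought flow, rest push out)
bond 6 stroke at J2  (J2: bond 2 brought flow, rest push out)

dp_I1/dt = 5*F_Sf1 - 2*p_I1/3 - q_C1/6 - q_C2/4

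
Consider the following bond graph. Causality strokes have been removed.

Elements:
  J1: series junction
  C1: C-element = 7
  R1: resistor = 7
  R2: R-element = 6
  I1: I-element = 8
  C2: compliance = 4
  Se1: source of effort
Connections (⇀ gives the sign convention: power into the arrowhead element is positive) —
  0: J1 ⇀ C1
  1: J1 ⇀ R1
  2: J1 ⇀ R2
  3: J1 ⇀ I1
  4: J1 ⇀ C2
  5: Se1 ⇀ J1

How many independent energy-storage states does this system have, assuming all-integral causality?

b5 stroke→J1  (source Se1 imposes e)
b0 stroke→J1  (C1 outputs effort q/C1)
b3 stroke→I1  (prefer integral on I1)
b1 stroke→J1  (J1 flow already set via bond 3)
b2 stroke→J1  (common-f at J1 fixed by 3)
b4 stroke→J1  (J1: bond 3 brought flow, rest push out)

3  (C1, C2, I1 all integral)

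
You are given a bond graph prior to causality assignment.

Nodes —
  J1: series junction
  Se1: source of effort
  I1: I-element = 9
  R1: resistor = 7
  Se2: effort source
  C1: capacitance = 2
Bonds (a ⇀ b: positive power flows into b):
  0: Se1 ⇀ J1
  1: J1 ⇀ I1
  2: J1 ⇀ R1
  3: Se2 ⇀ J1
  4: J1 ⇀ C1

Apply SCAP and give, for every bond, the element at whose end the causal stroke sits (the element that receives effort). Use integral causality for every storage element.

bond 0 →J1  (Se1 fixes effort; stroke away)
bond 3 →J1  (Se2 fixes effort; stroke away)
bond 1 →I1  (I1: I, integral causality)
bond 2 →J1  (1-jn J1 has f-setter on 1)
bond 4 →J1  (J1: bond 1 brought flow, rest push out)

β0 →J1
β1 →I1
β2 →J1
β3 →J1
β4 →J1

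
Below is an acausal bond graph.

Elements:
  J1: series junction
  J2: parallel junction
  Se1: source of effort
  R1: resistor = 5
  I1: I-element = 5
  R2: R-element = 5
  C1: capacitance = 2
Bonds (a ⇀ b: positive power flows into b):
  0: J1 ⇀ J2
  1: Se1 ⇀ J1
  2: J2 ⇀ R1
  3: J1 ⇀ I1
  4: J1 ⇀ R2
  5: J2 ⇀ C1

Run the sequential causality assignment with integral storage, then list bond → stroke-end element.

b1 |J1  (source Se1 imposes e)
b3 |I1  (prefer integral on I1)
b0 |J1  (J1: bond 3 brought flow, rest push out)
b4 |J1  (J1 flow already set via bond 3)
b5 |J2  (C1: C, integral causality)
b2 |R1  (J2: bond 5 brought effort, rest push out)

β0 stroke at J1
β1 stroke at J1
β2 stroke at R1
β3 stroke at I1
β4 stroke at J1
β5 stroke at J2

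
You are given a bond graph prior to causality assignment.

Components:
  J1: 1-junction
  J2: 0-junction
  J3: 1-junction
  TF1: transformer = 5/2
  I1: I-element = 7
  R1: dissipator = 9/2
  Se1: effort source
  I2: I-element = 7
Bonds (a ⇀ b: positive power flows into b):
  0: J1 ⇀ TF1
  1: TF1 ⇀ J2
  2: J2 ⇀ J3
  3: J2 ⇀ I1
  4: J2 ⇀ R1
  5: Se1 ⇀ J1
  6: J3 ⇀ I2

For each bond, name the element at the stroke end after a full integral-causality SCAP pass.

β5 |J1  (Se1 (Se) sets effort on bond)
β0 |TF1  (only one flow-in slot at J1)
β1 |J2  (TF1: transformer flips bond 0)
β2 |J3  (common-e at J2 fixed by 1)
β3 |I1  (common-e at J2 fixed by 1)
β4 |R1  (J2: bond 1 brought effort, rest push out)
β6 |I2  (J3 needs exactly one f-in)

#0 →TF1
#1 →J2
#2 →J3
#3 →I1
#4 →R1
#5 →J1
#6 →I2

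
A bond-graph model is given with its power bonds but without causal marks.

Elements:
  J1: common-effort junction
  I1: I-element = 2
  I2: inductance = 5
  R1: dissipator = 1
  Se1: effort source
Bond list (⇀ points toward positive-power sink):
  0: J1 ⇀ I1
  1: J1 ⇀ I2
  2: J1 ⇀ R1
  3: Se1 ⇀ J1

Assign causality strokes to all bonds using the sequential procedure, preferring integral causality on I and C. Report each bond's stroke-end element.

#3 stroke at J1  (source Se1 imposes e)
#0 stroke at I1  (J1: bond 3 brought effort, rest push out)
#1 stroke at I2  (0-jn J1 has e-setter on 3)
#2 stroke at R1  (0-jn J1 has e-setter on 3)

β0 stroke→I1
β1 stroke→I2
β2 stroke→R1
β3 stroke→J1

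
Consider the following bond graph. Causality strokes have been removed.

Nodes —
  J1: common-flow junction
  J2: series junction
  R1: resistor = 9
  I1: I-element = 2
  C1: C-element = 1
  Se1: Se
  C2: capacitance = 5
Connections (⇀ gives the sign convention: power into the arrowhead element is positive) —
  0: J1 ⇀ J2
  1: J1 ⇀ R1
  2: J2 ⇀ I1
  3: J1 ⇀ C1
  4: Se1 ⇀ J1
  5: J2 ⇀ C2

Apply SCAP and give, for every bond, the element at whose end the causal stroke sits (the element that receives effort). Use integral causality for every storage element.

β0 →J2
β1 →J1
β2 →I1
β3 →J1
β4 →J1
β5 →J2

β4 →J1  (source Se1 imposes e)
β2 →I1  (I1: I, integral causality)
β0 →J2  (J2: bond 2 brought flow, rest push out)
β5 →J2  (1-jn J2 has f-setter on 2)
β1 →J1  (common-f at J1 fixed by 0)
β3 →J1  (J1: bond 0 brought flow, rest push out)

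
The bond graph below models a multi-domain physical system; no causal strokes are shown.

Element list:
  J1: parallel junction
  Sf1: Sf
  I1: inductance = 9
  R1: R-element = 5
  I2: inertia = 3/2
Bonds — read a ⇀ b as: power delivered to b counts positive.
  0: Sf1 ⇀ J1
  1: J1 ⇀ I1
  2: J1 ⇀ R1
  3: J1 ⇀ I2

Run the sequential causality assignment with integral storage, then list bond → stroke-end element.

β0 stroke→Sf1
β1 stroke→I1
β2 stroke→J1
β3 stroke→I2

bond 0 →Sf1  (Sf1 (Sf) sets flow on bond)
bond 1 →I1  (I1: I, integral causality)
bond 3 →I2  (I2 outputs flow p/I2)
bond 2 →J1  (only one effort-in slot at J1)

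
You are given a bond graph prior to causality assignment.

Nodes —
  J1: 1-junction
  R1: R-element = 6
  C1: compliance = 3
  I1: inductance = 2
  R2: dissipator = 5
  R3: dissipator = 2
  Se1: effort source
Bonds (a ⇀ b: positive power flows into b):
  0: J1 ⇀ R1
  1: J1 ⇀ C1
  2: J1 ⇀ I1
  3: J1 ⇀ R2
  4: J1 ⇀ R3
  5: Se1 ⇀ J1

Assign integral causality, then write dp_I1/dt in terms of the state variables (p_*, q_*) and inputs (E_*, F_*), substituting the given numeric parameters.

#5 stroke→J1  (Se1 (Se) sets effort on bond)
#1 stroke→J1  (C1: C, integral causality)
#2 stroke→I1  (I1: I, integral causality)
#0 stroke→J1  (common-f at J1 fixed by 2)
#3 stroke→J1  (1-jn J1 has f-setter on 2)
#4 stroke→J1  (1-jn J1 has f-setter on 2)

dp_I1/dt = E_Se1 - 13*p_I1/2 - q_C1/3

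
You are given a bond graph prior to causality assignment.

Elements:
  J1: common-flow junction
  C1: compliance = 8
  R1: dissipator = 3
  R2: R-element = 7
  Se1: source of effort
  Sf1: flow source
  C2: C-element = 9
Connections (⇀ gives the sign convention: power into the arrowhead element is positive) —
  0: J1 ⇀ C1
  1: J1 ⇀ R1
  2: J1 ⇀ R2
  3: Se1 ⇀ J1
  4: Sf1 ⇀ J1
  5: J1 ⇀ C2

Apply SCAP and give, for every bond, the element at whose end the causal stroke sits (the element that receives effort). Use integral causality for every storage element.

b0 →J1
b1 →J1
b2 →J1
b3 →J1
b4 →Sf1
b5 →J1

β3 →J1  (Se1 (Se) sets effort on bond)
β4 →Sf1  (Sf1 (Sf) sets flow on bond)
β0 →J1  (1-jn J1 has f-setter on 4)
β1 →J1  (1-jn J1 has f-setter on 4)
β2 →J1  (J1 flow already set via bond 4)
β5 →J1  (1-jn J1 has f-setter on 4)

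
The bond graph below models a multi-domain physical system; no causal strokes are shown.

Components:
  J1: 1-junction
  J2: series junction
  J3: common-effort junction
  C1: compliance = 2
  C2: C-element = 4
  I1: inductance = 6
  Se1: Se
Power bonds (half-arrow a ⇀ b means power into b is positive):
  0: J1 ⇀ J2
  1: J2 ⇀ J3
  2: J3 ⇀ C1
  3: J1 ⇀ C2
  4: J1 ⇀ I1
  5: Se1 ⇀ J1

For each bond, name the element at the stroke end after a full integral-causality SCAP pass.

#5 stroke→J1  (Se1 (Se) sets effort on bond)
#2 stroke→J3  (C1: C, integral causality)
#1 stroke→J2  (J3: bond 2 brought effort, rest push out)
#0 stroke→J1  (only one flow-in slot at J2)
#3 stroke→J1  (C2: C, integral causality)
#4 stroke→I1  (closing 1-jn rule on J1)

b0 stroke at J1
b1 stroke at J2
b2 stroke at J3
b3 stroke at J1
b4 stroke at I1
b5 stroke at J1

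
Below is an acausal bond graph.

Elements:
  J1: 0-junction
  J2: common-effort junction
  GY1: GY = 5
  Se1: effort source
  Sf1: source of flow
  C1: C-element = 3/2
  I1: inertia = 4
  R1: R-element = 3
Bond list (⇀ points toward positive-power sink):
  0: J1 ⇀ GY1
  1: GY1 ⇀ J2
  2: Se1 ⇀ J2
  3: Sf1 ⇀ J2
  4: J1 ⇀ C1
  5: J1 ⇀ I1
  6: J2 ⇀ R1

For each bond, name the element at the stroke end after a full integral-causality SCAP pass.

b2 |J2  (source Se1 imposes e)
b3 |Sf1  (Sf1 fixes flow; stroke at Sf1)
b1 |GY1  (common-e at J2 fixed by 2)
b6 |R1  (J2 effort already set via bond 2)
b0 |GY1  (GY1: gyrator matches bond 1)
b4 |J1  (C1 integral (e out))
b5 |I1  (0-jn J1 has e-setter on 4)

#0 →GY1
#1 →GY1
#2 →J2
#3 →Sf1
#4 →J1
#5 →I1
#6 →R1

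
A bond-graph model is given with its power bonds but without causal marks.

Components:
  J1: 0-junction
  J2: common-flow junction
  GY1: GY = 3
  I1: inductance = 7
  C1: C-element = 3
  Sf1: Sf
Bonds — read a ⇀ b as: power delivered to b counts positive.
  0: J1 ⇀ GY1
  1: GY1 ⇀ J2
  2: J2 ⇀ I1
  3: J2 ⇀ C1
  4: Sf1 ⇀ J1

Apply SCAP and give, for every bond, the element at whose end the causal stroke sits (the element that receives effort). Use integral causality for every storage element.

bond 0 stroke at J1
bond 1 stroke at J2
bond 2 stroke at I1
bond 3 stroke at J2
bond 4 stroke at Sf1

#4 stroke at Sf1  (Sf1 fixes flow; stroke at Sf1)
#0 stroke at J1  (closing 0-jn rule on J1)
#1 stroke at J2  (through GY1, causality inverts; strokes same side of GY1)
#2 stroke at I1  (I1 outputs flow p/I1)
#3 stroke at J2  (common-f at J2 fixed by 2)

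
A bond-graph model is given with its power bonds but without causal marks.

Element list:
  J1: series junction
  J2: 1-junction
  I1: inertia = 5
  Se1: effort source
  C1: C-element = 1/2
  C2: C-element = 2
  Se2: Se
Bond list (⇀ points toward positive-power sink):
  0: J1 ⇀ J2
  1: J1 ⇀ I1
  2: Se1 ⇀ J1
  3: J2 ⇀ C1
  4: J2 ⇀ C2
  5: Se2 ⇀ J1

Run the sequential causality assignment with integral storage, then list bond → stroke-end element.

bond 0 stroke at J1
bond 1 stroke at I1
bond 2 stroke at J1
bond 3 stroke at J2
bond 4 stroke at J2
bond 5 stroke at J1

#2 |J1  (source Se1 imposes e)
#5 |J1  (Se2 fixes effort; stroke away)
#1 |I1  (prefer integral on I1)
#0 |J1  (1-jn J1 has f-setter on 1)
#3 |J2  (J2 flow already set via bond 0)
#4 |J2  (J2 flow already set via bond 0)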